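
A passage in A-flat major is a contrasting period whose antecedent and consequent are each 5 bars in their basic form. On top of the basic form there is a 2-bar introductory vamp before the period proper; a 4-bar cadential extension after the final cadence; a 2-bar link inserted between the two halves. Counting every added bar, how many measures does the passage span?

18 measures

Basic contrasting period: 5 + 5 = 10 bars.
10 (basic form) + 2 (introduction) + 4 (cadential extension) + 2 (link) = 18.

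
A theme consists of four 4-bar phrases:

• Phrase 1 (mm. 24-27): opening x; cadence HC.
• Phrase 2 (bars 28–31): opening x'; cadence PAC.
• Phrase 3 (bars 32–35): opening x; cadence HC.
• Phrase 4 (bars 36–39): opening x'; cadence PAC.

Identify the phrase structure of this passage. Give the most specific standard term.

The cadence pattern HC–PAC–HC–PAC is weak–strong twice, and phrases 3–4 restate phrases 1–2: a period heard twice, not a double period (which would end weakly at phrase 2).

repeated period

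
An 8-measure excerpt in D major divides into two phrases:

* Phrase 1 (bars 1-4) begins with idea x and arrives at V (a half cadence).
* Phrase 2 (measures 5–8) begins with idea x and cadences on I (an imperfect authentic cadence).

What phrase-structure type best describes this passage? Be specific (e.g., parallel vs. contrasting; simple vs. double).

Phrase 1 ends with a half cadence (weaker) and phrase 2 with an imperfect authentic cadence (stronger): antecedent + consequent = a period.
The two phrases open with the same material (x / x), so the period is parallel.

parallel period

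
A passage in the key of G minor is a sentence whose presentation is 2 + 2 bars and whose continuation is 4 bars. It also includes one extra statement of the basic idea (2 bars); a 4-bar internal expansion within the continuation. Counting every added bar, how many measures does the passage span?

Basic sentence: 2 + 2 + 4 = 8 bars.
8 (basic form) + 2 (extra statement) + 4 (internal expansion) = 14.

14 measures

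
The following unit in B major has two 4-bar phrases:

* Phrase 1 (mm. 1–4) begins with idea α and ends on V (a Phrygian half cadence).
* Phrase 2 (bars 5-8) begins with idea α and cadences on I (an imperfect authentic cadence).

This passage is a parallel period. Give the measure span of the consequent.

measures 5–8

The antecedent is the phrase ending with the weaker cadence (Phrygian half cadence, phrase 1) and the consequent the one ending more conclusively (imperfect authentic cadence, phrase 2); the consequent is mm. 5-8.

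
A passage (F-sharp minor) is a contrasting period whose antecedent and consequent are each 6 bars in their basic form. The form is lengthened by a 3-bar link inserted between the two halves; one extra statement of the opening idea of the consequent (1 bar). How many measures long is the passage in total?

16 measures

Basic contrasting period: 6 + 6 = 12 bars.
12 (basic form) + 3 (link) + 1 (extra statement) = 16.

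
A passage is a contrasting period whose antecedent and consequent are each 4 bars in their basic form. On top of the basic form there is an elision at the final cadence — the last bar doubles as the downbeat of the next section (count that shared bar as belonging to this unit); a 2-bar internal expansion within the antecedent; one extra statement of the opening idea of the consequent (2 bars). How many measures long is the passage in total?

12 measures

Basic contrasting period: 4 + 4 = 8 bars.
8 (basic form) + 2 (internal expansion) + 2 (extra statement) = 12.
The elision shares a bar with the next section but does not change this unit's count.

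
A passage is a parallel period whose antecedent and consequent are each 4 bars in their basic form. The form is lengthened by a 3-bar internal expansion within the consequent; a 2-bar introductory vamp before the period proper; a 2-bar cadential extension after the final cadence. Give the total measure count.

15 measures

Basic parallel period: 4 + 4 = 8 bars.
8 (basic form) + 3 (internal expansion) + 2 (introduction) + 2 (cadential extension) = 15.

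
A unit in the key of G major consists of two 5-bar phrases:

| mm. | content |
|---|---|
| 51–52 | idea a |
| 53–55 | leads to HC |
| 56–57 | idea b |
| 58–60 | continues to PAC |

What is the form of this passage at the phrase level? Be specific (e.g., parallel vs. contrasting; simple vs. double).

Phrase 1 ends with a half cadence (weaker) and phrase 2 with a perfect authentic cadence (stronger): antecedent + consequent = a period.
The two phrases open with different material (a / b), so the period is contrasting.

contrasting period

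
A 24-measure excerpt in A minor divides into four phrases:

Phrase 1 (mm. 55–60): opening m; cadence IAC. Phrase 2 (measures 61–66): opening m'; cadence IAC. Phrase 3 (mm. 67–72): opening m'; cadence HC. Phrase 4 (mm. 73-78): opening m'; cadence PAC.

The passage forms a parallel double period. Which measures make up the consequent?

In a double period the first pair of phrases (ending imperfect authentic cadence) is the large antecedent and the second pair (ending perfect authentic cadence) is the large consequent; the consequent is measures 67–78.

measures 67–78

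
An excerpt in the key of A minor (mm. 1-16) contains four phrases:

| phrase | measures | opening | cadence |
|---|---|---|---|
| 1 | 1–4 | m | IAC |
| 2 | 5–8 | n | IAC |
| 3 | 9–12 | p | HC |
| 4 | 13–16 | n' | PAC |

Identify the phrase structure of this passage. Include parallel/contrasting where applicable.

contrasting double period

Four phrases in two halves: the first half (bars 1–8) ends with an imperfect authentic cadence, the second (measures 9–16) with a perfect authentic cadence — a large antecedent–consequent pair, i.e. a double period.
Phrase 3 begins with different material from phrase 1, making it contrasting.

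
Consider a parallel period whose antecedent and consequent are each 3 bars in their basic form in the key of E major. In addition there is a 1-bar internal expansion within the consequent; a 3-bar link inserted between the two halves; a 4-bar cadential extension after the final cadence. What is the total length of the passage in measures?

Basic parallel period: 3 + 3 = 6 bars.
6 (basic form) + 1 (internal expansion) + 3 (link) + 4 (cadential extension) = 14.

14 measures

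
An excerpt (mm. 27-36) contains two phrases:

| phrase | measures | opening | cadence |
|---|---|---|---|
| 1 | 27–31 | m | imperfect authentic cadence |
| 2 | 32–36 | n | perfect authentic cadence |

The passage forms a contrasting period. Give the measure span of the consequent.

measures 32–36

The phrase ending with the weaker cadence (imperfect authentic cadence) is the antecedent; the one ending more conclusively (perfect authentic cadence) is the consequent. The consequent is measures 32–36.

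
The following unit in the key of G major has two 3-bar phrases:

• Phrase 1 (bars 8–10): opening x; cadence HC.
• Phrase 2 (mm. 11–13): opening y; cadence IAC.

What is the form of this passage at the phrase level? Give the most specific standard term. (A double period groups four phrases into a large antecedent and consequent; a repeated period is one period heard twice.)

Phrase 1 ends with a half cadence (weaker) and phrase 2 with an imperfect authentic cadence (stronger): antecedent + consequent = a period.
The two phrases open with different material (x / y), so the period is contrasting.

contrasting period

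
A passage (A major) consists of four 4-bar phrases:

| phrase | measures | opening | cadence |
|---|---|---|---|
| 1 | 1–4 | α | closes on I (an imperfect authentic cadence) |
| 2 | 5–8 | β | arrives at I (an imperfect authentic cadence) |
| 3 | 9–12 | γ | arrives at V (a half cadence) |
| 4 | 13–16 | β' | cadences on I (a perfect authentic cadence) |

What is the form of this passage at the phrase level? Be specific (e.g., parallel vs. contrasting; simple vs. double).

Four phrases in two halves: the first half (bars 1–8) ends with an imperfect authentic cadence, the second (bars 9-16) with a perfect authentic cadence — a large antecedent–consequent pair, i.e. a double period.
Phrase 3 begins with different material from phrase 1, making it contrasting.

contrasting double period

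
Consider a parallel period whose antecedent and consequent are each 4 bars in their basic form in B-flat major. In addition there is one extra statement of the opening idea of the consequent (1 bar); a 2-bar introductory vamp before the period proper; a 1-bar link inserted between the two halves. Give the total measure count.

12 measures

Basic parallel period: 4 + 4 = 8 bars.
8 (basic form) + 1 (extra statement) + 2 (introduction) + 1 (link) = 12.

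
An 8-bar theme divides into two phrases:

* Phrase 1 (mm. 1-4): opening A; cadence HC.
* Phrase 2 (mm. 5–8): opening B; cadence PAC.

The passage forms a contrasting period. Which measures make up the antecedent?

measures 1–4

The phrase ending with the weaker cadence (half cadence) is the antecedent; the one ending more conclusively (perfect authentic cadence) is the consequent. The antecedent is measures 1–4.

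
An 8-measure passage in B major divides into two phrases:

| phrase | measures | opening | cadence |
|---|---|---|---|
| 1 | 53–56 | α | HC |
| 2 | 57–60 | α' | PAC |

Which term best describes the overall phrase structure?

parallel period

Phrase 1 ends with a half cadence (weaker) and phrase 2 with a perfect authentic cadence (stronger): antecedent + consequent = a period.
The two phrases open with the same material (α / α'), so the period is parallel.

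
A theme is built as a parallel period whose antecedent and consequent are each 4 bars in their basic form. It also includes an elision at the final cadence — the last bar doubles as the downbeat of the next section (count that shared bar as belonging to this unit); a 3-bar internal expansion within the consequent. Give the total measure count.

Basic parallel period: 4 + 4 = 8 bars.
8 (basic form) + 3 (internal expansion) = 11.
The elision shares a bar with the next section but does not change this unit's count.

11 measures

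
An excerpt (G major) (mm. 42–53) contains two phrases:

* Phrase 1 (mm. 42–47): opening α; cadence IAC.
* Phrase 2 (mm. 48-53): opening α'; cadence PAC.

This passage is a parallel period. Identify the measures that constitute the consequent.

measures 48–53

The antecedent is the phrase ending with the weaker cadence (imperfect authentic cadence, phrase 1) and the consequent the one ending more conclusively (perfect authentic cadence, phrase 2); the consequent is mm. 48–53.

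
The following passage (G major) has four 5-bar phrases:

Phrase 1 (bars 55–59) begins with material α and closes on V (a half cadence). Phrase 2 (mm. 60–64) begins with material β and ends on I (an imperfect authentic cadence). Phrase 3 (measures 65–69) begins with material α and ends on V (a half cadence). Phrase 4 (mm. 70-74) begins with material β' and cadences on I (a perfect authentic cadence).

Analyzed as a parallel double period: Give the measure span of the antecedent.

measures 55–64

In a double period the four phrases pair into a large antecedent (phrases 1–2, ending imperfect authentic cadence) and a large consequent (phrases 3–4, ending perfect authentic cadence). The antecedent spans measures 55–64.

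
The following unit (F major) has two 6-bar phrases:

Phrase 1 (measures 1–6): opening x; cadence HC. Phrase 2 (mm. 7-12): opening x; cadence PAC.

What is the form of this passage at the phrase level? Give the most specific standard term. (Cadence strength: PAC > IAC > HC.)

parallel period

Phrase 1 ends with a half cadence (weaker) and phrase 2 with a perfect authentic cadence (stronger): antecedent + consequent = a period.
The two phrases open with the same material (x / x), so the period is parallel.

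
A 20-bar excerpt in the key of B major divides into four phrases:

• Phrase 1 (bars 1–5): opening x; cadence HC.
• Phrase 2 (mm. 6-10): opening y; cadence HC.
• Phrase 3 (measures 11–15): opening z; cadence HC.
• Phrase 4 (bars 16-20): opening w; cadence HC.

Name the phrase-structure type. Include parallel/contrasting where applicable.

phrase group

Phrase 4 ends with a half cadence, no stronger than phrase 2's half cadence, so the four phrases do not form a double period; nor do phrases 3–4 duplicate 1–2, so it is not a repeated period. With no phrase reaching a conclusive cadence, the passage is a phrase group.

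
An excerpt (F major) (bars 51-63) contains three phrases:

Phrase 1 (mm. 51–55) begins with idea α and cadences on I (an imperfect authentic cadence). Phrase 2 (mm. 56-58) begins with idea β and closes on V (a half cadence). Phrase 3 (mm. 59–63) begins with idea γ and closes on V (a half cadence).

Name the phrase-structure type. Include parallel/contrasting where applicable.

The final phrase closes with a half cadence, which is not stronger than the preceding half cadence; the 3 phrases lack an overall antecedent–consequent design and so form a phrase group.

phrase group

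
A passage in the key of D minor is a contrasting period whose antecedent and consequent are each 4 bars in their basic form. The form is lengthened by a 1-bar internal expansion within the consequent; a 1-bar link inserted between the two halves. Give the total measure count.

Basic contrasting period: 4 + 4 = 8 bars.
8 (basic form) + 1 (internal expansion) + 1 (link) = 10.

10 measures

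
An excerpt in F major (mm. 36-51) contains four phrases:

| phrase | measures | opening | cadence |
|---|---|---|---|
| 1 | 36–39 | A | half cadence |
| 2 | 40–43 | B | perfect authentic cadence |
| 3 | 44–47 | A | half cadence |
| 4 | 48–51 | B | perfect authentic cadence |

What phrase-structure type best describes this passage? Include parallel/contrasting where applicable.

The cadence pattern HC–PAC–HC–PAC is weak–strong twice, and phrases 3–4 restate phrases 1–2: a period heard twice, not a double period (which would end weakly at phrase 2).

repeated period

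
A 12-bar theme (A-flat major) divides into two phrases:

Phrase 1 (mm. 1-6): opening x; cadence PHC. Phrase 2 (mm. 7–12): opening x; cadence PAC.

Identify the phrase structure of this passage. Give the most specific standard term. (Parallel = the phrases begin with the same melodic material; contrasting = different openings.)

Phrase 1 ends with a Phrygian half cadence (weaker) and phrase 2 with a perfect authentic cadence (stronger): antecedent + consequent = a period.
The two phrases open with the same material (x / x), so the period is parallel.

parallel period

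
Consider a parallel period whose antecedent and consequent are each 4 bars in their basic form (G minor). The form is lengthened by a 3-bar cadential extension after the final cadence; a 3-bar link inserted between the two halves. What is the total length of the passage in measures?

Basic parallel period: 4 + 4 = 8 bars.
8 (basic form) + 3 (cadential extension) + 3 (link) = 14.

14 measures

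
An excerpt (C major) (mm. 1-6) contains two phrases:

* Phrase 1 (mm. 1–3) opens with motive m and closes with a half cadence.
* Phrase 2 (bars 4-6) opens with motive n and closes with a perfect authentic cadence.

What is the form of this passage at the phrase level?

Phrase 1 ends with a half cadence (weaker) and phrase 2 with a perfect authentic cadence (stronger): antecedent + consequent = a period.
The two phrases open with different material (m / n), so the period is contrasting.

contrasting period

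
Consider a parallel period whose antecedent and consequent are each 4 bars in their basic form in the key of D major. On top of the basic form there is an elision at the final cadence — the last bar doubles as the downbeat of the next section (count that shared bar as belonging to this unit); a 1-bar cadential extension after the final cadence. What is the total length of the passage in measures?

9 measures

Basic parallel period: 4 + 4 = 8 bars.
8 (basic form) + 1 (cadential extension) = 9.
The elision shares a bar with the next section but does not change this unit's count.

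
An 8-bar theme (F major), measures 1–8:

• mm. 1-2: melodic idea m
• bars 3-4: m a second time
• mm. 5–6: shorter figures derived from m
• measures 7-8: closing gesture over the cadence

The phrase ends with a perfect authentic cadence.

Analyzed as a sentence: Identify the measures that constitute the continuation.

measures 5–8

After the presentation (measures 1–4), the continuation covers the fragmentation through the cadence: bars 5–8.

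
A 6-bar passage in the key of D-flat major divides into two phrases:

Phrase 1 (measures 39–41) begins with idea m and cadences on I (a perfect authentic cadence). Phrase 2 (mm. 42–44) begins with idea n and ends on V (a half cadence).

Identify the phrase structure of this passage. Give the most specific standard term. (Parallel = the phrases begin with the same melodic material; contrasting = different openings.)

The second phrase closes with a half cadence, which is not stronger than the first phrase's perfect authentic cadence; without a weak→strong cadential pair there is no antecedent–consequent relationship, so this is a phrase group rather than a period.

phrase group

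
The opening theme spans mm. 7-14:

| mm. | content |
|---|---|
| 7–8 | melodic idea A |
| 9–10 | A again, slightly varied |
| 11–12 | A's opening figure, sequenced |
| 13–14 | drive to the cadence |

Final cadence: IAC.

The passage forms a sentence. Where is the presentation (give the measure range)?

measures 7–10

The presentation of a sentence is the basic idea (mm. 7-8) plus its repetition (mm. 9-10); the presentation is therefore mm. 7–10.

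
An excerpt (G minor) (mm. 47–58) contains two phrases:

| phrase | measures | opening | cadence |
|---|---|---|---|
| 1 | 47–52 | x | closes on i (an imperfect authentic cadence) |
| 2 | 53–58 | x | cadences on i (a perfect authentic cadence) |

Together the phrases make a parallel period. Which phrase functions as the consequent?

phrase 2

The phrase ending with the weaker cadence (imperfect authentic cadence) is the antecedent; the one ending more conclusively (perfect authentic cadence) is the consequent. The consequent is phrase 2.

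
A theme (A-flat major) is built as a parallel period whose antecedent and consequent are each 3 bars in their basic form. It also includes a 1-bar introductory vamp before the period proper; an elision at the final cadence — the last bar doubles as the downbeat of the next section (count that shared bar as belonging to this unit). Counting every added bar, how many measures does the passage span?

7 measures

Basic parallel period: 3 + 3 = 6 bars.
6 (basic form) + 1 (introduction) = 7.
The elision shares a bar with the next section but does not change this unit's count.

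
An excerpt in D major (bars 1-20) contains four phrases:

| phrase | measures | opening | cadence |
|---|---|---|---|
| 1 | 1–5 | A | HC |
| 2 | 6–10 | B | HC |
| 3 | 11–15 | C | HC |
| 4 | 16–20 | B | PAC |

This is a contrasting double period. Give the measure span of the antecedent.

In a double period the first pair of phrases (ending half cadence) is the large antecedent and the second pair (ending perfect authentic cadence) is the large consequent; the antecedent is measures 1–10.

measures 1–10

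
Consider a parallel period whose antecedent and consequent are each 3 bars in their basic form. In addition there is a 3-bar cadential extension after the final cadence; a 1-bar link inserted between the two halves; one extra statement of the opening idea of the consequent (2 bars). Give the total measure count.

12 measures

Basic parallel period: 3 + 3 = 6 bars.
6 (basic form) + 3 (cadential extension) + 1 (link) + 2 (extra statement) = 12.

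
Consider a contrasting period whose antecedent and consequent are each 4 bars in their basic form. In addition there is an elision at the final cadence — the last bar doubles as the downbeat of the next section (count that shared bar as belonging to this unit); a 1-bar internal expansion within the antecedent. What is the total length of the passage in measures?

Basic contrasting period: 4 + 4 = 8 bars.
8 (basic form) + 1 (internal expansion) = 9.
The elision shares a bar with the next section but does not change this unit's count.

9 measures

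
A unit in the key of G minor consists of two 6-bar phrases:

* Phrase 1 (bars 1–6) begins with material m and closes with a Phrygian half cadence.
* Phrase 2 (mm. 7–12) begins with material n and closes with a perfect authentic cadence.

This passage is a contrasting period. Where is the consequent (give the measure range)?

measures 7–12

The antecedent is the phrase ending with the weaker cadence (Phrygian half cadence, phrase 1) and the consequent the one ending more conclusively (perfect authentic cadence, phrase 2); the consequent is mm. 7–12.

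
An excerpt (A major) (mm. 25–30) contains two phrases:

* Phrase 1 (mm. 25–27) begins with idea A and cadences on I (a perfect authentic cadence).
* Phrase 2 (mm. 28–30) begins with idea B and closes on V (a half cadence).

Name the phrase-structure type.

The second phrase closes with a half cadence, which is not stronger than the first phrase's perfect authentic cadence; without a weak→strong cadential pair there is no antecedent–consequent relationship, so this is a phrase group rather than a period.

phrase group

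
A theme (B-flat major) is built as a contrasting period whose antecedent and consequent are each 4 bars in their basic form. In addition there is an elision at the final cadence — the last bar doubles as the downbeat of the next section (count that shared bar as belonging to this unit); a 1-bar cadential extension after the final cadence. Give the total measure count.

9 measures

Basic contrasting period: 4 + 4 = 8 bars.
8 (basic form) + 1 (cadential extension) = 9.
The elision shares a bar with the next section but does not change this unit's count.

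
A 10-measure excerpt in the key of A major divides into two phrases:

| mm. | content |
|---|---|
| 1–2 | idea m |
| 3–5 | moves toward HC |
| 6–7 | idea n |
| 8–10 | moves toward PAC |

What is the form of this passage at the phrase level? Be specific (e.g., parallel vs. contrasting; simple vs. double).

contrasting period

Phrase 1 ends with a half cadence (weaker) and phrase 2 with a perfect authentic cadence (stronger): antecedent + consequent = a period.
The two phrases open with different material (m / n), so the period is contrasting.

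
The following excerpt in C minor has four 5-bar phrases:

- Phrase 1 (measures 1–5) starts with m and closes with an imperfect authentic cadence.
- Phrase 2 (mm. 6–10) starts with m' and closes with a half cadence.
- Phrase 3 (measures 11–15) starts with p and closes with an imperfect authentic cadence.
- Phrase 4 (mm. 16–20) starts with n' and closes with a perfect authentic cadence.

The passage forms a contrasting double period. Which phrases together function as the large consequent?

phrases 3 and 4

In a double period the first pair of phrases (ending half cadence) is the large antecedent and the second pair (ending perfect authentic cadence) is the large consequent; the consequent is phrases 3 and 4.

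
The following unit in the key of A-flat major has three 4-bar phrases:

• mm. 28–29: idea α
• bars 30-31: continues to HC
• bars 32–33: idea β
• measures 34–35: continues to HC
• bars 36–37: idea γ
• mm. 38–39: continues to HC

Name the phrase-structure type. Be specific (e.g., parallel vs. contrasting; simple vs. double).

phrase group

The final phrase closes with a half cadence, which is not stronger than the preceding half cadence; the 3 phrases lack an overall antecedent–consequent design and so form a phrase group.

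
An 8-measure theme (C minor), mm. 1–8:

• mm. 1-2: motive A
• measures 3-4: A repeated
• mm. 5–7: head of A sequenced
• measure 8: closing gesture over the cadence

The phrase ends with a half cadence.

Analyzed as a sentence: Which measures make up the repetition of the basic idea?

measures 3–4

The presentation of a sentence is the basic idea (mm. 1-2) plus its repetition (bars 3–4); the repetition of the basic idea is therefore mm. 3–4.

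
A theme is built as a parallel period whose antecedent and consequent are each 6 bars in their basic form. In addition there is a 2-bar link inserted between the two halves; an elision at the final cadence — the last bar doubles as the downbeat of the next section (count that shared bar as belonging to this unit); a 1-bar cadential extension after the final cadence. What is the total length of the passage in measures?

Basic parallel period: 6 + 6 = 12 bars.
12 (basic form) + 2 (link) + 1 (cadential extension) = 15.
The elision shares a bar with the next section but does not change this unit's count.

15 measures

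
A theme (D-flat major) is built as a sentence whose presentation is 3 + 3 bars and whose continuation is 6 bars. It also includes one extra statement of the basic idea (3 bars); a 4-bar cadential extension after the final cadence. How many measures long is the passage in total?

Basic sentence: 3 + 3 + 6 = 12 bars.
12 (basic form) + 3 (extra statement) + 4 (cadential extension) = 19.

19 measures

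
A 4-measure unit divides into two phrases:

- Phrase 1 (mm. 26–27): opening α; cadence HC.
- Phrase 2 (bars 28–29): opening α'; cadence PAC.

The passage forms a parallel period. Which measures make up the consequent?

measures 28–29

The phrase ending with the weaker cadence (half cadence) is the antecedent; the one ending more conclusively (perfect authentic cadence) is the consequent. The consequent is measures 28–29.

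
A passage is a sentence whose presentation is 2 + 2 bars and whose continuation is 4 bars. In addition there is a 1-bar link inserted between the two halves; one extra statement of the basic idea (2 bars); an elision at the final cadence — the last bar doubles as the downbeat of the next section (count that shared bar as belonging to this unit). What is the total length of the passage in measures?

11 measures

Basic sentence: 2 + 2 + 4 = 8 bars.
8 (basic form) + 1 (link) + 2 (extra statement) = 11.
The elision shares a bar with the next section but does not change this unit's count.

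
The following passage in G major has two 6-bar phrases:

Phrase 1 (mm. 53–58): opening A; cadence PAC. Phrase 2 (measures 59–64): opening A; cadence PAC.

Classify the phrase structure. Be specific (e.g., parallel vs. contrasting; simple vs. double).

Both phrases have the same opening (A) and the same cadence (perfect authentic cadence): the second is a restatement, not a consequent, so this is a repeated phrase rather than a period.

repeated phrase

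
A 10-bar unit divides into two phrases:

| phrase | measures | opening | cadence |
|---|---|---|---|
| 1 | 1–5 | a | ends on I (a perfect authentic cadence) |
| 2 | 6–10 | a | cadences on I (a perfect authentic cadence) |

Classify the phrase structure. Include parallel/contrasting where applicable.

Both phrases have the same opening (a) and the same cadence (perfect authentic cadence): the second is a restatement, not a consequent, so this is a repeated phrase rather than a period.

repeated phrase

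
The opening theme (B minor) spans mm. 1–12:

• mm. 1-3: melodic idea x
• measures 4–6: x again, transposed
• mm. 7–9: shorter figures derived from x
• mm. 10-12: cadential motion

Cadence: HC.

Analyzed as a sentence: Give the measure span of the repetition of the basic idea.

The presentation of a sentence is the basic idea (measures 1–3) plus its repetition (mm. 4-6); the repetition of the basic idea is therefore mm. 4–6.

measures 4–6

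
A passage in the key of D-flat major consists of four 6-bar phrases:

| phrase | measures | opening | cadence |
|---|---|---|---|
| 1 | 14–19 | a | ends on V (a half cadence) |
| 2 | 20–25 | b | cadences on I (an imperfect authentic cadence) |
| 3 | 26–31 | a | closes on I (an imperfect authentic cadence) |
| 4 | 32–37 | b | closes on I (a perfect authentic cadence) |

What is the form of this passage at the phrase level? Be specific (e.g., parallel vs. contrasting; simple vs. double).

parallel double period

Four phrases in two halves: the first half (bars 14–25) ends with an imperfect authentic cadence, the second (mm. 26-37) with a perfect authentic cadence — a large antecedent–consequent pair, i.e. a double period.
Phrase 3 begins with the same material as phrase 1, making it parallel.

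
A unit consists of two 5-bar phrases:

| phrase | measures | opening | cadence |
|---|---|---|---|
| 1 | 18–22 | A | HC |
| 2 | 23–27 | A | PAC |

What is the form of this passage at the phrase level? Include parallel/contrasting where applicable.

Phrase 1 ends with a half cadence (weaker) and phrase 2 with a perfect authentic cadence (stronger): antecedent + consequent = a period.
The two phrases open with the same material (A / A), so the period is parallel.

parallel period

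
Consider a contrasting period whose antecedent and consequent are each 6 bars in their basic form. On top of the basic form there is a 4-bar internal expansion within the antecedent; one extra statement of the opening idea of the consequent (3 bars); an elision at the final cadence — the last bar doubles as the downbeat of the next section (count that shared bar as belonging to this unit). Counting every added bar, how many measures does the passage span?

19 measures

Basic contrasting period: 6 + 6 = 12 bars.
12 (basic form) + 4 (internal expansion) + 3 (extra statement) = 19.
The elision shares a bar with the next section but does not change this unit's count.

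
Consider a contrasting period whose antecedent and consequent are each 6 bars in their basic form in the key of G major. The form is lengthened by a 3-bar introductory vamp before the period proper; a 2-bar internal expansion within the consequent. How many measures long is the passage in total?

Basic contrasting period: 6 + 6 = 12 bars.
12 (basic form) + 3 (introduction) + 2 (internal expansion) = 17.

17 measures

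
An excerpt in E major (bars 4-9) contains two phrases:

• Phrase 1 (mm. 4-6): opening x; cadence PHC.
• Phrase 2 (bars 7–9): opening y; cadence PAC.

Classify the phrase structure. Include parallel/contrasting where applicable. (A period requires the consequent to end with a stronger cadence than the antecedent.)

contrasting period

Phrase 1 ends with a Phrygian half cadence (weaker) and phrase 2 with a perfect authentic cadence (stronger): antecedent + consequent = a period.
The two phrases open with different material (x / y), so the period is contrasting.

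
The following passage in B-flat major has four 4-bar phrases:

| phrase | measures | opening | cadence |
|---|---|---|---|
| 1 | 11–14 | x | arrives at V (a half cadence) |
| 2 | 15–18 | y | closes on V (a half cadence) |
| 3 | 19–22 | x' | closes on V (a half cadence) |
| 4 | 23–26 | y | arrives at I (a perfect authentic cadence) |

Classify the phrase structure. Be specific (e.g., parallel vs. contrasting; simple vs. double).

parallel double period

Four phrases in two halves: the first half (mm. 11-18) ends with a half cadence, the second (mm. 19–26) with a perfect authentic cadence — a large antecedent–consequent pair, i.e. a double period.
Phrase 3 begins with the same material as phrase 1, making it parallel.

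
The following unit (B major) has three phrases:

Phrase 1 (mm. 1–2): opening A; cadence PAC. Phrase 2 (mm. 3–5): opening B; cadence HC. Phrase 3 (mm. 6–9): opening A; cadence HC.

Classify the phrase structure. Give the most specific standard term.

The final phrase closes with a half cadence, which is not stronger than the preceding half cadence; the 3 phrases lack an overall antecedent–consequent design and so form a phrase group.

phrase group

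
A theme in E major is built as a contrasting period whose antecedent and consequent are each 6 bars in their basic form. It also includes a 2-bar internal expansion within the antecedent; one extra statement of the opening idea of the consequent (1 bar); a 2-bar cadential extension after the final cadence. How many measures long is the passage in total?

17 measures

Basic contrasting period: 6 + 6 = 12 bars.
12 (basic form) + 2 (internal expansion) + 1 (extra statement) + 2 (cadential extension) = 17.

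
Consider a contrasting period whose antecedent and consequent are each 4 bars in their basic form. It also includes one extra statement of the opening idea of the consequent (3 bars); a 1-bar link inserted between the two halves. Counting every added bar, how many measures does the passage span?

Basic contrasting period: 4 + 4 = 8 bars.
8 (basic form) + 3 (extra statement) + 1 (link) = 12.

12 measures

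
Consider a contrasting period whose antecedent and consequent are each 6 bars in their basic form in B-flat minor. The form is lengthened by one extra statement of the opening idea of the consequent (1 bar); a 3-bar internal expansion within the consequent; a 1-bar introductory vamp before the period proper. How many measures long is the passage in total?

17 measures

Basic contrasting period: 6 + 6 = 12 bars.
12 (basic form) + 1 (extra statement) + 3 (internal expansion) + 1 (introduction) = 17.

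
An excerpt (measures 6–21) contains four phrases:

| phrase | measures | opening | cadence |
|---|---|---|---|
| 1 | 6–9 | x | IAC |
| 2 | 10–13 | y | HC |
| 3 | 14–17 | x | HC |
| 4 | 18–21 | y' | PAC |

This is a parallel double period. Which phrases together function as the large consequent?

phrases 3 and 4

In a double period the first pair of phrases (ending half cadence) is the large antecedent and the second pair (ending perfect authentic cadence) is the large consequent; the consequent is phrases 3 and 4.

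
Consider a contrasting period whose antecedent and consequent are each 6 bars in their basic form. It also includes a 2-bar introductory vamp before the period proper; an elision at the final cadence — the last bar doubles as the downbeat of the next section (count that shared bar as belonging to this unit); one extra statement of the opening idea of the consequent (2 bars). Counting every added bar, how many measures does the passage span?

Basic contrasting period: 6 + 6 = 12 bars.
12 (basic form) + 2 (introduction) + 2 (extra statement) = 16.
The elision shares a bar with the next section but does not change this unit's count.

16 measures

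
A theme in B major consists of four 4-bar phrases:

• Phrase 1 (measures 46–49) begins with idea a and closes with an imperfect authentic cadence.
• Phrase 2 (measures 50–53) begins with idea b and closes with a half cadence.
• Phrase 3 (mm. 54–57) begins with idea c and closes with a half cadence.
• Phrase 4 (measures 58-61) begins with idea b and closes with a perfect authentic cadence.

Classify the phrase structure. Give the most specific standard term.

contrasting double period

Four phrases in two halves: the first half (mm. 46–53) ends with a half cadence, the second (bars 54-61) with a perfect authentic cadence — a large antecedent–consequent pair, i.e. a double period.
Phrase 3 begins with different material from phrase 1, making it contrasting.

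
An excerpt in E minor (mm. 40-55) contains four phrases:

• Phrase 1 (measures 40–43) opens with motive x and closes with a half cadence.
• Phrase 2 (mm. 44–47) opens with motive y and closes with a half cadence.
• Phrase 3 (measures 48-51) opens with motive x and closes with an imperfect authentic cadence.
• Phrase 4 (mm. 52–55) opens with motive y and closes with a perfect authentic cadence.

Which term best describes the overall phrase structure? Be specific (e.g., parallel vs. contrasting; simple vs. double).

Four phrases in two halves: the first half (bars 40–47) ends with a half cadence, the second (bars 48–55) with a perfect authentic cadence — a large antecedent–consequent pair, i.e. a double period.
Phrase 3 begins with the same material as phrase 1, making it parallel.

parallel double period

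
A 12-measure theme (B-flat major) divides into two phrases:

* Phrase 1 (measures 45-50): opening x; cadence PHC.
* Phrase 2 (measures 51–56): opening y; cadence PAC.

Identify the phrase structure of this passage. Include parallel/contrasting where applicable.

contrasting period

Phrase 1 ends with a Phrygian half cadence (weaker) and phrase 2 with a perfect authentic cadence (stronger): antecedent + consequent = a period.
The two phrases open with different material (x / y), so the period is contrasting.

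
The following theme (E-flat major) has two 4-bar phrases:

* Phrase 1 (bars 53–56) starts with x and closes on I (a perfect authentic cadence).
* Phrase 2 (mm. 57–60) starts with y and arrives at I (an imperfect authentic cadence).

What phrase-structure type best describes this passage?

phrase group

The second phrase closes with an imperfect authentic cadence, which is not stronger than the first phrase's perfect authentic cadence; without a weak→strong cadential pair there is no antecedent–consequent relationship, so this is a phrase group rather than a period.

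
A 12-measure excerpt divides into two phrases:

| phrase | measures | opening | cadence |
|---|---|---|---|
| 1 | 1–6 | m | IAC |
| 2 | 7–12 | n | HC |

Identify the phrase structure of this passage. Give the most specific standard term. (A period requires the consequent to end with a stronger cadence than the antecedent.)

phrase group

The second phrase closes with a half cadence, which is not stronger than the first phrase's imperfect authentic cadence; without a weak→strong cadential pair there is no antecedent–consequent relationship, so this is a phrase group rather than a period.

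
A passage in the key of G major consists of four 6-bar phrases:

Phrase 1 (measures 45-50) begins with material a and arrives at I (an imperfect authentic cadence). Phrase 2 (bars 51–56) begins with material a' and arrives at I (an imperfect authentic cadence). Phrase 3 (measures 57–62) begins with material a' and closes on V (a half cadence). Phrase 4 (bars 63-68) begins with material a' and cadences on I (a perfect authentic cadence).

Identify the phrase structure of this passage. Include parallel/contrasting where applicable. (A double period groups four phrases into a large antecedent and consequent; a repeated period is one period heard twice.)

Four phrases in two halves: the first half (measures 45-56) ends with an imperfect authentic cadence, the second (mm. 57–68) with a perfect authentic cadence — a large antecedent–consequent pair, i.e. a double period.
Phrase 3 begins with the same material as phrase 1, making it parallel.

parallel double period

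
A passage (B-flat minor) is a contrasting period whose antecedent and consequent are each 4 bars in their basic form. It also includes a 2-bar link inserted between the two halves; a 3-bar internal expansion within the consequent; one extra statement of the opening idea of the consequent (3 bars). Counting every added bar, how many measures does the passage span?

16 measures

Basic contrasting period: 4 + 4 = 8 bars.
8 (basic form) + 2 (link) + 3 (internal expansion) + 3 (extra statement) = 16.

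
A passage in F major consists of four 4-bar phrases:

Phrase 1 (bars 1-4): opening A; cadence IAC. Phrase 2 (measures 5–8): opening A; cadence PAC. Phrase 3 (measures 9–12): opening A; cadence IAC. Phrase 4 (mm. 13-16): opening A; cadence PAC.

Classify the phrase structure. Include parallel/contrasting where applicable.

repeated period

The cadence pattern IAC–PAC–IAC–PAC is weak–strong twice, and phrases 3–4 restate phrases 1–2: a period heard twice, not a double period (which would end weakly at phrase 2).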